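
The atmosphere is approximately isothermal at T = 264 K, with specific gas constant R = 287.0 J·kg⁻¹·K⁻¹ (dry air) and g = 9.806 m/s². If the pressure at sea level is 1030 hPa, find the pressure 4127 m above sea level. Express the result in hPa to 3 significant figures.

Scale height: H = RT/g = 287.0 × 264 / 9.806 = 7726.7 m.
Barometric formula: P = P₀ exp(−z/H).
z/H = 4127.0/7726.7 = 0.53412; exp(−0.53412) = 0.58618.
P = 1030 × 0.58618 = 603.77 hPa.

P ≈ 604 hPa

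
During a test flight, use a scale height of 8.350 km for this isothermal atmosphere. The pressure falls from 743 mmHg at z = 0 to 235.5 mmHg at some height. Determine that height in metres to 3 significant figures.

z ≈ 9590 m

Invert the barometric formula: z = H ln(P₀/P).
P₀/P = 743/235.5 = 3.1550; ln(3.1550) = 1.1490.
z = 8350.0 × 1.1490 = 9594.1 m.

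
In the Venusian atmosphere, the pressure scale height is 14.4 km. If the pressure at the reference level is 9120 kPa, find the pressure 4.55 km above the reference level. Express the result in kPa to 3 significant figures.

Barometric formula: P = P₀ exp(−z/H).
z/H = 4550.0/14400 = 0.31597; exp(−0.31597) = 0.72908.
P = 9120 × 0.72908 = 6649.2 kPa.

P ≈ 6650 kPa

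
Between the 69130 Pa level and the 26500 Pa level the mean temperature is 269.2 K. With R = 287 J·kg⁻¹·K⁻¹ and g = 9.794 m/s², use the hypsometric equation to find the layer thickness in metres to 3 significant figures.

Hypsometric equation: Δz = (R T̄/g) ln(P₁/P₂).
R T̄/g = 287 × 269.2 / 9.794 = 7888.5 m.
ln(69130/26500) = ln(2.6087) = 0.95885.
Δz = 7888.5 × 0.95885 = 7563.9 m.

Δz ≈ 7560 m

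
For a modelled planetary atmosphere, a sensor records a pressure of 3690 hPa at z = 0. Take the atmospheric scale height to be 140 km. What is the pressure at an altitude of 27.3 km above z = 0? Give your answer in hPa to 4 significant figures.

Barometric formula: P = P₀ exp(−z/H).
z/H = 27300/140000 = 0.19500; exp(−0.19500) = 0.82283.
P = 3690 × 0.82283 = 3036.2 hPa.

P ≈ 3036 hPa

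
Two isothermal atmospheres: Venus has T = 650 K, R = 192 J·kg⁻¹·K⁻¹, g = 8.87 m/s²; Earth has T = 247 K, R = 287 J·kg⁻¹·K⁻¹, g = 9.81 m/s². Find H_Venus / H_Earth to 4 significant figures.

H_Venus/H_Earth ≈ 1.947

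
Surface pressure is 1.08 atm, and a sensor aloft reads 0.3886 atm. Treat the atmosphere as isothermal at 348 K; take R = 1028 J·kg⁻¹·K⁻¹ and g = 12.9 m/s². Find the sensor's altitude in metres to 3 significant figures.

Scale height: H = RT/g = 1028 × 348 / 12.9 = 27732 m.
Invert the barometric formula: z = H ln(P₀/P).
P₀/P = 1.08/0.3886 = 2.7792; ln(2.7792) = 1.0222.
z = 27732 × 1.0222 = 28348 m.

z ≈ 28300 m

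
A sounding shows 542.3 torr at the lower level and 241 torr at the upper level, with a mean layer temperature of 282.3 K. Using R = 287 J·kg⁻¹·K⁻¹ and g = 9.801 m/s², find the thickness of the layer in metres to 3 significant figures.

Hypsometric equation: Δz = (R T̄/g) ln(P₁/P₂).
R T̄/g = 287 × 282.3 / 9.801 = 8266.5 m.
ln(542.3/241) = ln(2.2502) = 0.81102.
Δz = 8266.5 × 0.81102 = 6704.3 m.

Δz ≈ 6700 m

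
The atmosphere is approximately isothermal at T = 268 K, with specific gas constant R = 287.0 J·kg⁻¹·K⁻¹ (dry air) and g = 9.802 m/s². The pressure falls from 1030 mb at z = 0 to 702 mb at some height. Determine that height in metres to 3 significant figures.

z ≈ 3010 m

Scale height: H = RT/g = 287.0 × 268 / 9.802 = 7847.0 m.
Invert the barometric formula: z = H ln(P₀/P).
P₀/P = 1030/702 = 1.4672; ln(1.4672) = 0.38336.
z = 7847.0 × 0.38336 = 3008.2 m.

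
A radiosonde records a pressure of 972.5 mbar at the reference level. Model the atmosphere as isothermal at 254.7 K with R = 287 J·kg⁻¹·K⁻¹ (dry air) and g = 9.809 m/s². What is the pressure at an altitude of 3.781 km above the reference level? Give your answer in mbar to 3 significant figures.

P ≈ 586 mbar

Scale height: H = RT/g = 287 × 254.7 / 9.809 = 7452.2 m.
Barometric formula: P = P₀ exp(−z/H).
z/H = 3781.0/7452.2 = 0.50737; exp(−0.50737) = 0.60208.
P = 972.5 × 0.60208 = 585.52 mbar.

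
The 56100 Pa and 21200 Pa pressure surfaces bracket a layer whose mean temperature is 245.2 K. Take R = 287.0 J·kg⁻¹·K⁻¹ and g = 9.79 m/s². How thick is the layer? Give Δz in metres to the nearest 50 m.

Δz ≈ 7000 m

Hypsometric equation: Δz = (R T̄/g) ln(P₁/P₂).
R T̄/g = 287.0 × 245.2 / 9.79 = 7188.2 m.
ln(56100/21200) = ln(2.6462) = 0.97312.
Δz = 7188.2 × 0.97312 = 6995.0 m.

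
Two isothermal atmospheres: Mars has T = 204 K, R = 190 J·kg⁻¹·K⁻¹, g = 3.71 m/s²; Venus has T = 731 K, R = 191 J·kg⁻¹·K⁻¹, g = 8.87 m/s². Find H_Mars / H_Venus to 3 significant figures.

H_Mars/H_Venus ≈ 0.664

H = RT/g for each body.
H_Mars = 190 × 204 / 3.71 = 10447 m.
H_Venus = 191 × 731 / 8.87 = 15741 m.
H_Mars/H_Venus = 10447/15741 = 0.66368.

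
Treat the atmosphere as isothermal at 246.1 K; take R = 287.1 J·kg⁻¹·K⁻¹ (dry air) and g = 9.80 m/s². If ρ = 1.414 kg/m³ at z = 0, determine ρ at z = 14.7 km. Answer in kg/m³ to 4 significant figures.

ρ ≈ 0.1841 kg/m³

Scale height: H = RT/g = 287.1 × 246.1 / 9.80 = 7209.7 m.
In an isothermal atmosphere, density decays like pressure: ρ = ρ₀ exp(−z/H).
z/H = 14700/7209.7 = 2.0389; exp(−2.0389) = 0.13017.
ρ = 1.414 × 0.13017 = 0.18406 kg/m³.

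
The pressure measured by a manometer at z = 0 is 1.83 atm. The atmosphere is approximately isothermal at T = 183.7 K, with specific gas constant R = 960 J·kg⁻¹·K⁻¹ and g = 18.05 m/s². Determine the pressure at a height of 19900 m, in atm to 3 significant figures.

Scale height: H = RT/g = 960 × 183.7 / 18.05 = 9770.2 m.
Barometric formula: P = P₀ exp(−z/H).
z/H = 19900/9770.2 = 2.0368; exp(−2.0368) = 0.13045.
P = 1.83 × 0.13045 = 0.23872 atm.

P ≈ 0.239 atm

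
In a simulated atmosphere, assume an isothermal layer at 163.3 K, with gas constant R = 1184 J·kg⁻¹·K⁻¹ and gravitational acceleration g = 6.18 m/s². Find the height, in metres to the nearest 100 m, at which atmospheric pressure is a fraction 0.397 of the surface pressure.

z ≈ 28900 m

Scale height: H = RT/g = 1184 × 163.3 / 6.18 = 31286 m.
Set P/P₀ = exp(−z/H) = 0.397, so z = −H ln(0.397).
−ln(0.397) = 0.92382; z = 31286 × 0.92382 = 28903 m.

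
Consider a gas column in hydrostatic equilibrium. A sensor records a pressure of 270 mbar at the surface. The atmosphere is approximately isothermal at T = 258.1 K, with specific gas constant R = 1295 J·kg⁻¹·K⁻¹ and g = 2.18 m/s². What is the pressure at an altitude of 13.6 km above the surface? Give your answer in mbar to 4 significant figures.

P ≈ 247.1 mbar

Scale height: H = RT/g = 1295 × 258.1 / 2.18 = 153320 m.
Barometric formula: P = P₀ exp(−z/H).
z/H = 13600/153320 = 0.088703; exp(−0.088703) = 0.91512.
P = 270 × 0.91512 = 247.08 mbar.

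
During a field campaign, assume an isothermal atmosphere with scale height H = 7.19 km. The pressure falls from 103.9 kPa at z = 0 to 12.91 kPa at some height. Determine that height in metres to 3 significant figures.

Invert the barometric formula: z = H ln(P₀/P).
P₀/P = 103.9/12.91 = 8.0480; ln(8.0480) = 2.0854.
z = 7190.0 × 2.0854 = 14994 m.

z ≈ 15000 m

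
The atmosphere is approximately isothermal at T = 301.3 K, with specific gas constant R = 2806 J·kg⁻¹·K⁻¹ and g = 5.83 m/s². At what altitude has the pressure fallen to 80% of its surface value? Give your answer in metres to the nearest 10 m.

Scale height: H = RT/g = 2806 × 301.3 / 5.83 = 145020 m.
Set P/P₀ = exp(−z/H) = 0.8, so z = −H ln(0.8).
−ln(0.8) = 0.22314; z = 145020 × 0.22314 = 32360 m.

z ≈ 32360 m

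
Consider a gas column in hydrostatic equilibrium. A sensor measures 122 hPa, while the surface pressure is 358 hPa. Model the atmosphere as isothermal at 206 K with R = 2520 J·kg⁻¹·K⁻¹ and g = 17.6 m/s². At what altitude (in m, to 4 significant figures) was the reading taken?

Scale height: H = RT/g = 2520 × 206 / 17.6 = 29495 m.
Invert the barometric formula: z = H ln(P₀/P).
P₀/P = 358/122 = 2.9344; ln(2.9344) = 1.0765.
z = 29495 × 1.0765 = 31751 m.

z ≈ 31750 m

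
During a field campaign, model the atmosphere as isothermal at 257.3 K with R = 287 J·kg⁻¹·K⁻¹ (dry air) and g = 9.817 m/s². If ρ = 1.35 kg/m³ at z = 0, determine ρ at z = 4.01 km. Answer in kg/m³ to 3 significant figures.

ρ ≈ 0.792 kg/m³

Scale height: H = RT/g = 287 × 257.3 / 9.817 = 7522.2 m.
In an isothermal atmosphere, density decays like pressure: ρ = ρ₀ exp(−z/H).
z/H = 4010.0/7522.2 = 0.53309; exp(−0.53309) = 0.58679.
ρ = 1.35 × 0.58679 = 0.79217 kg/m³.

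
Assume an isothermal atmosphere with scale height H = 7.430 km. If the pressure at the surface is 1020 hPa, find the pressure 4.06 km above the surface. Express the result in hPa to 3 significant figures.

P ≈ 591 hPa

Barometric formula: P = P₀ exp(−z/H).
z/H = 4060.0/7430.0 = 0.54643; exp(−0.54643) = 0.57901.
P = 1020 × 0.57901 = 590.59 hPa.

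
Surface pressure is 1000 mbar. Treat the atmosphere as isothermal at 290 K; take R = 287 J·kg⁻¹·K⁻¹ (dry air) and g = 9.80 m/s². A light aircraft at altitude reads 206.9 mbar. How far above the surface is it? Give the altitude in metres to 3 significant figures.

Scale height: H = RT/g = 287 × 290 / 9.80 = 8492.9 m.
Invert the barometric formula: z = H ln(P₀/P).
P₀/P = 1000/206.9 = 4.8333; ln(4.8333) = 1.5755.
z = 8492.9 × 1.5755 = 13381 m.

z ≈ 13400 m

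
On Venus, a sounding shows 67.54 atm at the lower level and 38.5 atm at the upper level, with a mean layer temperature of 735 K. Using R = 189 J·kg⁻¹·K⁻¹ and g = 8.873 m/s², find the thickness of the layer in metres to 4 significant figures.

Hypsometric equation: Δz = (R T̄/g) ln(P₁/P₂).
R T̄/g = 189 × 735 / 8.873 = 15656 m.
ln(67.54/38.5) = ln(1.7543) = 0.56207.
Δz = 15656 × 0.56207 = 8799.8 m.

Δz ≈ 8800 m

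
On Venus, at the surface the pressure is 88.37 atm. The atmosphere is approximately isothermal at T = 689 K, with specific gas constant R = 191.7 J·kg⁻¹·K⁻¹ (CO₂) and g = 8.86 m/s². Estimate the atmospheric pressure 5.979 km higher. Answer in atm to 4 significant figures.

Scale height: H = RT/g = 191.7 × 689 / 8.86 = 14908 m.
Barometric formula: P = P₀ exp(−z/H).
z/H = 5979.0/14908 = 0.40106; exp(−0.40106) = 0.66961.
P = 88.37 × 0.66961 = 59.173 atm.

P ≈ 59.17 atm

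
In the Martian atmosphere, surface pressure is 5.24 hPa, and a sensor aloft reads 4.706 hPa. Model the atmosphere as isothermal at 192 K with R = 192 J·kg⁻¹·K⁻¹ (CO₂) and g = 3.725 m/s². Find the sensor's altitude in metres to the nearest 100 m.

Scale height: H = RT/g = 192 × 192 / 3.725 = 9896.4 m.
Invert the barometric formula: z = H ln(P₀/P).
P₀/P = 5.24/4.706 = 1.1135; ln(1.1135) = 0.10751.
z = 9896.4 × 0.10751 = 1064.0 m.

z ≈ 1100 m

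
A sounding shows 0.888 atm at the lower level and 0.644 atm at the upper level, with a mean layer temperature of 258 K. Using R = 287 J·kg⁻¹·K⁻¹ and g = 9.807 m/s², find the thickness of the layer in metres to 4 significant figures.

Δz ≈ 2426 m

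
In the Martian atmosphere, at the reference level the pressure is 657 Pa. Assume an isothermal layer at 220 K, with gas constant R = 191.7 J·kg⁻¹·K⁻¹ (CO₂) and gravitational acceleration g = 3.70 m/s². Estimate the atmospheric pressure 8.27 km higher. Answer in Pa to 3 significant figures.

Scale height: H = RT/g = 191.7 × 220 / 3.70 = 11398 m.
Barometric formula: P = P₀ exp(−z/H).
z/H = 8270.0/11398 = 0.72557; exp(−0.72557) = 0.48405.
P = 657 × 0.48405 = 318.02 Pa.

P ≈ 318 Pa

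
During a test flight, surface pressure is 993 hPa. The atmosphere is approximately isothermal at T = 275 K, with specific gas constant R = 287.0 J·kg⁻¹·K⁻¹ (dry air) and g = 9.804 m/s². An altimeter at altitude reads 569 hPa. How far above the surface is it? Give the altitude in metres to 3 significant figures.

z ≈ 4480 m

Scale height: H = RT/g = 287.0 × 275 / 9.804 = 8050.3 m.
Invert the barometric formula: z = H ln(P₀/P).
P₀/P = 993/569 = 1.7452; ln(1.7452) = 0.55687.
z = 8050.3 × 0.55687 = 4483.0 m.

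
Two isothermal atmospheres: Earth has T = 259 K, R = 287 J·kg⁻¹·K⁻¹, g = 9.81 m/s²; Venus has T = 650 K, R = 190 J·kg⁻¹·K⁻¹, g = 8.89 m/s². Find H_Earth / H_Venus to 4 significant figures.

H_Earth/H_Venus ≈ 0.5454

H = RT/g for each body.
H_Earth = 287 × 259 / 9.81 = 7577.3 m.
H_Venus = 190 × 650 / 8.89 = 13892 m.
H_Earth/H_Venus = 7577.3/13892 = 0.54544.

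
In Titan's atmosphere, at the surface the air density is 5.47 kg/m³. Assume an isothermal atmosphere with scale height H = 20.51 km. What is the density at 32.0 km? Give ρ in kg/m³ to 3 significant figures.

ρ ≈ 1.15 kg/m³

In an isothermal atmosphere, density decays like pressure: ρ = ρ₀ exp(−z/H).
z/H = 32000/20510 = 1.5602; exp(−1.5602) = 0.21009.
ρ = 5.47 × 0.21009 = 1.1492 kg/m³.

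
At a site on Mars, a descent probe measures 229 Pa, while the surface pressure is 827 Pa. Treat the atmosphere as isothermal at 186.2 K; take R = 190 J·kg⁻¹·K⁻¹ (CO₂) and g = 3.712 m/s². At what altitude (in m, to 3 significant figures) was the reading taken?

Scale height: H = RT/g = 190 × 186.2 / 3.712 = 9530.7 m.
Invert the barometric formula: z = H ln(P₀/P).
P₀/P = 827/229 = 3.6114; ln(3.6114) = 1.2841.
z = 9530.7 × 1.2841 = 12238 m.

z ≈ 12200 m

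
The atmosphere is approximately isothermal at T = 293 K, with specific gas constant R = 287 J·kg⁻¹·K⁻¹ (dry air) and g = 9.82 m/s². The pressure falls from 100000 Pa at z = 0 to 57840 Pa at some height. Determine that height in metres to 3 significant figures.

z ≈ 4690 m

Scale height: H = RT/g = 287 × 293 / 9.82 = 8563.2 m.
Invert the barometric formula: z = H ln(P₀/P).
P₀/P = 100000/57840 = 1.7289; ln(1.7289) = 0.54749.
z = 8563.2 × 0.54749 = 4688.3 m.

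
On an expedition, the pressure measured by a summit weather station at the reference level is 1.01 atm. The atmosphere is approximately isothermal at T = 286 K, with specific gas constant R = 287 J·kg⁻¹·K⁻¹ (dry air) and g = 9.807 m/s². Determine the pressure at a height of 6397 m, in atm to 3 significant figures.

P ≈ 0.470 atm

Scale height: H = RT/g = 287 × 286 / 9.807 = 8369.7 m.
Barometric formula: P = P₀ exp(−z/H).
z/H = 6397.0/8369.7 = 0.76430; exp(−0.76430) = 0.46566.
P = 1.01 × 0.46566 = 0.47032 atm.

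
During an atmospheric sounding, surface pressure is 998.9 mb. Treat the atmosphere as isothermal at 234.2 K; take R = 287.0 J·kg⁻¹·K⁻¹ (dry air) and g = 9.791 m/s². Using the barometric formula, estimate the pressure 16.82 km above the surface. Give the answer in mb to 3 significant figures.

P ≈ 86.2 mb

Scale height: H = RT/g = 287.0 × 234.2 / 9.791 = 6865.0 m.
Barometric formula: P = P₀ exp(−z/H).
z/H = 16820/6865.0 = 2.4501; exp(−2.4501) = 0.086285.
P = 998.9 × 0.086285 = 86.190 mb.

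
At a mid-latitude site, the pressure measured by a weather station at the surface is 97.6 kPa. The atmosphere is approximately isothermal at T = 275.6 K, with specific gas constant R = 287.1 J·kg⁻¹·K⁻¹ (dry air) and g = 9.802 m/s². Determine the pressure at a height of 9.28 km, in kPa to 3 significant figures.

P ≈ 30.9 kPa

Scale height: H = RT/g = 287.1 × 275.6 / 9.802 = 8072.3 m.
Barometric formula: P = P₀ exp(−z/H).
z/H = 9280.0/8072.3 = 1.1496; exp(−1.1496) = 0.31676.
P = 97.6 × 0.31676 = 30.916 kPa.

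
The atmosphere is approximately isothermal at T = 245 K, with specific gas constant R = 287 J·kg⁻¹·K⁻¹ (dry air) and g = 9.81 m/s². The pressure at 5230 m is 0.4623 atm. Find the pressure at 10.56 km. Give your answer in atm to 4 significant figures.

P ≈ 0.2198 atm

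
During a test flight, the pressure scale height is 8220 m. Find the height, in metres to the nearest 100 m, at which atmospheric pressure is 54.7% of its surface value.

z ≈ 5000 m

Set P/P₀ = exp(−z/H) = 0.547, so z = −H ln(0.547).
−ln(0.547) = 0.60331; z = 8220.0 × 0.60331 = 4959.2 m.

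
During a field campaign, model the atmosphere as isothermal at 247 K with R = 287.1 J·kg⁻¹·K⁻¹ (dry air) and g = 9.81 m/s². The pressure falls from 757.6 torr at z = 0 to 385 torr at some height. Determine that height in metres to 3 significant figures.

z ≈ 4890 m

Scale height: H = RT/g = 287.1 × 247 / 9.81 = 7228.7 m.
Invert the barometric formula: z = H ln(P₀/P).
P₀/P = 757.6/385 = 1.9678; ln(1.9678) = 0.67692.
z = 7228.7 × 0.67692 = 4893.3 m.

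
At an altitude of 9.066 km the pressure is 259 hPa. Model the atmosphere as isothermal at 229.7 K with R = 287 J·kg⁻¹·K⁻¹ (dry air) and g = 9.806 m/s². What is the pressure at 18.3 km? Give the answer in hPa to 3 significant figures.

P ≈ 65.6 hPa

Scale height: H = RT/g = 287 × 229.7 / 9.806 = 6722.8 m.
Between two levels, P₂ = P₁ exp(−Δz/H) with Δz = z₂ − z₁.
Δz = 18300 − 9066.0 = 9234.0 m; Δz/H = 9234.0/6722.8 = 1.3735.
P₂ = 259 × exp(−1.3735) = 259 × 0.25322 = 65.584 hPa.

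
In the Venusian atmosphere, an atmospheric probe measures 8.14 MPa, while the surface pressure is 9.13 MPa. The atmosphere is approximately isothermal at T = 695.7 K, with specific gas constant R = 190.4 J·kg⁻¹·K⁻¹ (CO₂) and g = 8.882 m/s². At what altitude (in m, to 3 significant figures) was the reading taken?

Scale height: H = RT/g = 190.4 × 695.7 / 8.882 = 14913 m.
Invert the barometric formula: z = H ln(P₀/P).
P₀/P = 9.13/8.14 = 1.1216; ln(1.1216) = 0.11476.
z = 14913 × 0.11476 = 1711.4 m.

z ≈ 1710 m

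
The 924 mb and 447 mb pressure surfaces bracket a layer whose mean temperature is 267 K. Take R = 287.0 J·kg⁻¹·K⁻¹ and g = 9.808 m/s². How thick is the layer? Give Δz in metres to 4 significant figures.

Hypsometric equation: Δz = (R T̄/g) ln(P₁/P₂).
R T̄/g = 287.0 × 267 / 9.808 = 7812.9 m.
ln(924/447) = ln(2.0671) = 0.72615.
Δz = 7812.9 × 0.72615 = 5673.3 m.

Δz ≈ 5673 m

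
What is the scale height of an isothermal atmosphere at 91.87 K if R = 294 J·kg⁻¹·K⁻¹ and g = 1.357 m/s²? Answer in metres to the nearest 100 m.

H ≈ 19900 m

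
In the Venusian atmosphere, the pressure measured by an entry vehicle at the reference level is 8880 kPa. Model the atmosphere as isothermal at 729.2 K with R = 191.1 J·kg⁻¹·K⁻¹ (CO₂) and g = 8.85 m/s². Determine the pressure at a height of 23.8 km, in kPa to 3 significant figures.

Scale height: H = RT/g = 191.1 × 729.2 / 8.85 = 15746 m.
Barometric formula: P = P₀ exp(−z/H).
z/H = 23800/15746 = 1.5115; exp(−1.5115) = 0.22058.
P = 8880 × 0.22058 = 1958.8 kPa.

P ≈ 1960 kPa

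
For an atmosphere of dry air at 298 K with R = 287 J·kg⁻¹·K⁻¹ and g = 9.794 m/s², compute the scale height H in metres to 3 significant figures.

H ≈ 8730 m

The scale height of an isothermal atmosphere is H = RT/g.
H = 287 × 298 / 9.794 = 85526/9.794 = 8732.5 m.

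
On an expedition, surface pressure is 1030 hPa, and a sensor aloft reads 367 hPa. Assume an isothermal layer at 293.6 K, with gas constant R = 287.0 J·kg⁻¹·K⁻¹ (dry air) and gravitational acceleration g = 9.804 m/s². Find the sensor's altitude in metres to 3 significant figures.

Scale height: H = RT/g = 287.0 × 293.6 / 9.804 = 8594.8 m.
Invert the barometric formula: z = H ln(P₀/P).
P₀/P = 1030/367 = 2.8065; ln(2.8065) = 1.0319.
z = 8594.8 × 1.0319 = 8869.0 m.

z ≈ 8870 m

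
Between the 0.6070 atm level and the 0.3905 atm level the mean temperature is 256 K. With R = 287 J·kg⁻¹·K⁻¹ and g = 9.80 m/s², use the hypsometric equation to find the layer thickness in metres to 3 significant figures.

Δz ≈ 3310 m

Hypsometric equation: Δz = (R T̄/g) ln(P₁/P₂).
R T̄/g = 287 × 256 / 9.80 = 7497.1 m.
ln(0.6070/0.3905) = ln(1.5544) = 0.44109.
Δz = 7497.1 × 0.44109 = 3306.9 m.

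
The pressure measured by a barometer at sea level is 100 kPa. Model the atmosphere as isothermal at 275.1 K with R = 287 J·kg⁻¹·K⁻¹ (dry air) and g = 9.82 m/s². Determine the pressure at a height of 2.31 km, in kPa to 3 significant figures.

P ≈ 75.0 kPa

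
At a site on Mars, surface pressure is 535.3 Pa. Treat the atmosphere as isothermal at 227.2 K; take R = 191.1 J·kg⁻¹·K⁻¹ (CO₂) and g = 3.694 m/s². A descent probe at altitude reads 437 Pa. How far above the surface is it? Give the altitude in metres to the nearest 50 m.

z ≈ 2400 m

Scale height: H = RT/g = 191.1 × 227.2 / 3.694 = 11754 m.
Invert the barometric formula: z = H ln(P₀/P).
P₀/P = 535.3/437 = 1.2249; ln(1.2249) = 0.20286.
z = 11754 × 0.20286 = 2384.4 m.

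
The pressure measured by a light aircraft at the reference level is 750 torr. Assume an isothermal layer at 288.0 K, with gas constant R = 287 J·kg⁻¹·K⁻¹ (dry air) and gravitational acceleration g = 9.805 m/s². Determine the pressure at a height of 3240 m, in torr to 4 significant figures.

P ≈ 510.7 torr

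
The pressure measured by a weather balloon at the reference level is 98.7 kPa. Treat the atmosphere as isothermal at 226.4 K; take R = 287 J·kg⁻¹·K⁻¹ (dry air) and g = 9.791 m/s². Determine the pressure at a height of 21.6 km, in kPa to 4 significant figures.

Scale height: H = RT/g = 287 × 226.4 / 9.791 = 6636.4 m.
Barometric formula: P = P₀ exp(−z/H).
z/H = 21600/6636.4 = 3.2548; exp(−3.2548) = 0.038589.
P = 98.7 × 0.038589 = 3.8087 kPa.

P ≈ 3.809 kPa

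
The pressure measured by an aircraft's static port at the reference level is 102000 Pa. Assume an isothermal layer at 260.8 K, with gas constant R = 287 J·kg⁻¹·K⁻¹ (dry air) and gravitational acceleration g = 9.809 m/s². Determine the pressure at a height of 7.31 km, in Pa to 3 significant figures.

P ≈ 39100 Pa

Scale height: H = RT/g = 287 × 260.8 / 9.809 = 7630.7 m.
Barometric formula: P = P₀ exp(−z/H).
z/H = 7310.0/7630.7 = 0.95797; exp(−0.95797) = 0.38367.
P = 102000 × 0.38367 = 39134 Pa.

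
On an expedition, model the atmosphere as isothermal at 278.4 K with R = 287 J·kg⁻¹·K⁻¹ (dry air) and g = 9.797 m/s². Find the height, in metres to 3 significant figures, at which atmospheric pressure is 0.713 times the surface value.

Scale height: H = RT/g = 287 × 278.4 / 9.797 = 8155.6 m.
Set P/P₀ = exp(−z/H) = 0.713, so z = −H ln(0.713).
−ln(0.713) = 0.33827; z = 8155.6 × 0.33827 = 2758.8 m.

z ≈ 2760 m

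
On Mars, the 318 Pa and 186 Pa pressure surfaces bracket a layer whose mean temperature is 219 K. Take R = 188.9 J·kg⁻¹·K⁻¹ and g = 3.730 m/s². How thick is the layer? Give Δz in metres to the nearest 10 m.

Δz ≈ 5950 m

Hypsometric equation: Δz = (R T̄/g) ln(P₁/P₂).
R T̄/g = 188.9 × 219 / 3.730 = 11091 m.
ln(318/186) = ln(1.7097) = 0.53632.
Δz = 11091 × 0.53632 = 5948.3 m.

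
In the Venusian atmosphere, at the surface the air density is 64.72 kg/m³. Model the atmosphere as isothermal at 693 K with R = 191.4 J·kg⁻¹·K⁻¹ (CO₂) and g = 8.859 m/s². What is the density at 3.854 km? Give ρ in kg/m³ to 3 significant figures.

Scale height: H = RT/g = 191.4 × 693 / 8.859 = 14972 m.
In an isothermal atmosphere, density decays like pressure: ρ = ρ₀ exp(−z/H).
z/H = 3854.0/14972 = 0.25741; exp(−0.25741) = 0.77305.
ρ = 64.72 × 0.77305 = 50.032 kg/m³.

ρ ≈ 50.0 kg/m³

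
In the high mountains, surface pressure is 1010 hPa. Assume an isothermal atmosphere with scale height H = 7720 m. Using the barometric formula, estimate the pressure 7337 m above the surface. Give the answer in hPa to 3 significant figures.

P ≈ 390 hPa

Barometric formula: P = P₀ exp(−z/H).
z/H = 7337.0/7720.0 = 0.95039; exp(−0.95039) = 0.38659.
P = 1010 × 0.38659 = 390.46 hPa.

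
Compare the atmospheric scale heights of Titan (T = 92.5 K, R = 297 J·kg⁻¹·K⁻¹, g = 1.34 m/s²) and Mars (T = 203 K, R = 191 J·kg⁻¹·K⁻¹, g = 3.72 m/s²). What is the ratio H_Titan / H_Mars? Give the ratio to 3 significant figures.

H = RT/g for each body.
H_Titan = 297 × 92.5 / 1.34 = 20502 m.
H_Mars = 191 × 203 / 3.72 = 10423 m.
H_Titan/H_Mars = 20502/10423 = 1.9670.

H_Titan/H_Mars ≈ 1.97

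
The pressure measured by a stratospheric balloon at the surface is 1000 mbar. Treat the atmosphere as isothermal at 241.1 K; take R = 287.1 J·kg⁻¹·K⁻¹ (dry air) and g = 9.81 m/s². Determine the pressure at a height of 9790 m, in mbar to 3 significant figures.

Scale height: H = RT/g = 287.1 × 241.1 / 9.81 = 7056.0 m.
Barometric formula: P = P₀ exp(−z/H).
z/H = 9790.0/7056.0 = 1.3875; exp(−1.3875) = 0.24970.
P = 1000 × 0.24970 = 249.70 mbar.

P ≈ 250 mbar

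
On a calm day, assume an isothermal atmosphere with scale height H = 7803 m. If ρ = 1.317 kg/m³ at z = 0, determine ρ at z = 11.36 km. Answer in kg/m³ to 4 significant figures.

ρ ≈ 0.3071 kg/m³

In an isothermal atmosphere, density decays like pressure: ρ = ρ₀ exp(−z/H).
z/H = 11360/7803.0 = 1.4559; exp(−1.4559) = 0.23319.
ρ = 1.317 × 0.23319 = 0.30711 kg/m³.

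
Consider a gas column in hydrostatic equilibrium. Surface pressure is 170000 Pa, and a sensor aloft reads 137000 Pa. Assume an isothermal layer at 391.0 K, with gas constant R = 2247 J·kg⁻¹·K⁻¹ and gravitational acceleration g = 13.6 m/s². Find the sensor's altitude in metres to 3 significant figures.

Scale height: H = RT/g = 2247 × 391.0 / 13.6 = 64601 m.
Invert the barometric formula: z = H ln(P₀/P).
P₀/P = 170000/137000 = 1.2409; ln(1.2409) = 0.21584.
z = 64601 × 0.21584 = 13943 m.

z ≈ 13900 m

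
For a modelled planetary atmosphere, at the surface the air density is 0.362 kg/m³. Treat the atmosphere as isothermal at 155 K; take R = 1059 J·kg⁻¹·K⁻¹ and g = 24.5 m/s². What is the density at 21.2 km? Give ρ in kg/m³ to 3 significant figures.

ρ ≈ 0.0153 kg/m³

Scale height: H = RT/g = 1059 × 155 / 24.5 = 6699.8 m.
In an isothermal atmosphere, density decays like pressure: ρ = ρ₀ exp(−z/H).
z/H = 21200/6699.8 = 3.1643; exp(−3.1643) = 0.042244.
ρ = 0.362 × 0.042244 = 0.015292 kg/m³.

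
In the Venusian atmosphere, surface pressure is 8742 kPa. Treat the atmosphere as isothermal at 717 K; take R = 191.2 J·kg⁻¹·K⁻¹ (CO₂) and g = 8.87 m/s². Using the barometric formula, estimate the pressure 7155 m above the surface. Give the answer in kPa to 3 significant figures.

Scale height: H = RT/g = 191.2 × 717 / 8.87 = 15456 m.
Barometric formula: P = P₀ exp(−z/H).
z/H = 7155.0/15456 = 0.46293; exp(−0.46293) = 0.62944.
P = 8742 × 0.62944 = 5502.6 kPa.

P ≈ 5500 kPa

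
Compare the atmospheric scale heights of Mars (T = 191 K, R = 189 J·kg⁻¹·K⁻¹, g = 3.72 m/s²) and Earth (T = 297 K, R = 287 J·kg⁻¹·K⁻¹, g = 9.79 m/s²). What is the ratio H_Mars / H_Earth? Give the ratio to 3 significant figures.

H = RT/g for each body.
H_Mars = 189 × 191 / 3.72 = 9704.0 m.
H_Earth = 287 × 297 / 9.79 = 8706.7 m.
H_Mars/H_Earth = 9704.0/8706.7 = 1.1145.

H_Mars/H_Earth ≈ 1.11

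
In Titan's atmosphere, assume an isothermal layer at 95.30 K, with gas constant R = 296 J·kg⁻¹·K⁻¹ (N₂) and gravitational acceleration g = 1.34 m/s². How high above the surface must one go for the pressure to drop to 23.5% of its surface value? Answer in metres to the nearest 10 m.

Scale height: H = RT/g = 296 × 95.30 / 1.34 = 21051 m.
Set P/P₀ = exp(−z/H) = 0.235, so z = −H ln(0.235).
−ln(0.235) = 1.4482; z = 21051 × 1.4482 = 30486 m.

z ≈ 30490 m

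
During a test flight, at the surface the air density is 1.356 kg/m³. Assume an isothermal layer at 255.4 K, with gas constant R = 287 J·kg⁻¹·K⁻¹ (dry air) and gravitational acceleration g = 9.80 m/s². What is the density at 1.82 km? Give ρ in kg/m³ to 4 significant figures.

Scale height: H = RT/g = 287 × 255.4 / 9.80 = 7479.6 m.
In an isothermal atmosphere, density decays like pressure: ρ = ρ₀ exp(−z/H).
z/H = 1820.0/7479.6 = 0.24333; exp(−0.24333) = 0.78401.
ρ = 1.356 × 0.78401 = 1.0631 kg/m³.

ρ ≈ 1.063 kg/m³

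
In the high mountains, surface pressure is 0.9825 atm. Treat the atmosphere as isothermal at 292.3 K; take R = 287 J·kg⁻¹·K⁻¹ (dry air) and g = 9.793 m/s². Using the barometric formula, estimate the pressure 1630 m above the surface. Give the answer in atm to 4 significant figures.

P ≈ 0.8123 atm

Scale height: H = RT/g = 287 × 292.3 / 9.793 = 8566.3 m.
Barometric formula: P = P₀ exp(−z/H).
z/H = 1630.0/8566.3 = 0.19028; exp(−0.19028) = 0.82673.
P = 0.9825 × 0.82673 = 0.81226 atm.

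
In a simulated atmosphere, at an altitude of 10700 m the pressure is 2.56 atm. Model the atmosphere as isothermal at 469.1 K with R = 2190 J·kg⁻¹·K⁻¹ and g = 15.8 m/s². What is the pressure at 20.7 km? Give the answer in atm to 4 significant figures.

P ≈ 2.195 atm

Scale height: H = RT/g = 2190 × 469.1 / 15.8 = 65021 m.
Between two levels, P₂ = P₁ exp(−Δz/H) with Δz = z₂ − z₁.
Δz = 20700 − 10700 = 10000 m; Δz/H = 10000/65021 = 0.15380.
P₂ = 2.56 × exp(−0.15380) = 2.56 × 0.85744 = 2.1950 atm.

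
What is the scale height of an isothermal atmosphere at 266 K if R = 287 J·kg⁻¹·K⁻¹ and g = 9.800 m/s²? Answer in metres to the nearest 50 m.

The scale height of an isothermal atmosphere is H = RT/g.
H = 287 × 266 / 9.800 = 76342/9.800 = 7790.0 m.

H ≈ 7800 m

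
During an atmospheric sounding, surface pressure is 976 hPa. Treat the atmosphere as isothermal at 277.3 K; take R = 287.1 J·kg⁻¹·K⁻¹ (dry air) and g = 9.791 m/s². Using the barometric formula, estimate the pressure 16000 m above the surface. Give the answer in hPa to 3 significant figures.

Scale height: H = RT/g = 287.1 × 277.3 / 9.791 = 8131.2 m.
Barometric formula: P = P₀ exp(−z/H).
z/H = 16000/8131.2 = 1.9677; exp(−1.9677) = 0.13978.
P = 976 × 0.13978 = 136.43 hPa.

P ≈ 136 hPa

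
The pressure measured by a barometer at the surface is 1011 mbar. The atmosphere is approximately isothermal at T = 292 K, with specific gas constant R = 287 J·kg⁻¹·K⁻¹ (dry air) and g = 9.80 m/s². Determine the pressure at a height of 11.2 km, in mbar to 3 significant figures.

P ≈ 273 mbar

Scale height: H = RT/g = 287 × 292 / 9.80 = 8551.4 m.
Barometric formula: P = P₀ exp(−z/H).
z/H = 11200/8551.4 = 1.3097; exp(−1.3097) = 0.26990.
P = 1011 × 0.26990 = 272.87 mbar.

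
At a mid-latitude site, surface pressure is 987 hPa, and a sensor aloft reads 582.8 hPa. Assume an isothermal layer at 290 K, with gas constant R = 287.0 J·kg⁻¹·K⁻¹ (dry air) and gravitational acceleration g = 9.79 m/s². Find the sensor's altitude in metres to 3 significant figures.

z ≈ 4480 m

Scale height: H = RT/g = 287.0 × 290 / 9.79 = 8501.5 m.
Invert the barometric formula: z = H ln(P₀/P).
P₀/P = 987/582.8 = 1.6935; ln(1.6935) = 0.52680.
z = 8501.5 × 0.52680 = 4478.6 m.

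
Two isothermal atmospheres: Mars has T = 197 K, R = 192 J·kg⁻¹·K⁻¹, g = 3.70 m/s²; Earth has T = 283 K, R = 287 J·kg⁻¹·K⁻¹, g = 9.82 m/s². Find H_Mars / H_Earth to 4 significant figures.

H_Mars/H_Earth ≈ 1.236

H = RT/g for each body.
H_Mars = 192 × 197 / 3.70 = 10223 m.
H_Earth = 287 × 283 / 9.82 = 8271.0 m.
H_Mars/H_Earth = 10223/8271.0 = 1.2360.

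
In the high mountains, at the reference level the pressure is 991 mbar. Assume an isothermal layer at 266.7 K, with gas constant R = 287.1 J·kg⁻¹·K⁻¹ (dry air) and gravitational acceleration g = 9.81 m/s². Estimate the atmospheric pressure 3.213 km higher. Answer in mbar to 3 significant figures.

P ≈ 657 mbar

Scale height: H = RT/g = 287.1 × 266.7 / 9.81 = 7805.3 m.
Barometric formula: P = P₀ exp(−z/H).
z/H = 3213.0/7805.3 = 0.41164; exp(−0.41164) = 0.66256.
P = 991 × 0.66256 = 656.60 mbar.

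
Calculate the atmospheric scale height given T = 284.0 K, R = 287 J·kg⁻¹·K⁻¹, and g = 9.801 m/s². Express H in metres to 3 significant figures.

The scale height of an isothermal atmosphere is H = RT/g.
H = 287 × 284.0 / 9.801 = 81508/9.801 = 8316.3 m.

H ≈ 8320 m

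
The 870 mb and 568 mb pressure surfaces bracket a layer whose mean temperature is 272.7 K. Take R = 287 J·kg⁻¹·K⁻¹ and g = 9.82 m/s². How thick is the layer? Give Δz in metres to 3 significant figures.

Δz ≈ 3400 m

Hypsometric equation: Δz = (R T̄/g) ln(P₁/P₂).
R T̄/g = 287 × 272.7 / 9.82 = 7969.9 m.
ln(870/568) = ln(1.5317) = 0.42638.
Δz = 7969.9 × 0.42638 = 3398.2 m.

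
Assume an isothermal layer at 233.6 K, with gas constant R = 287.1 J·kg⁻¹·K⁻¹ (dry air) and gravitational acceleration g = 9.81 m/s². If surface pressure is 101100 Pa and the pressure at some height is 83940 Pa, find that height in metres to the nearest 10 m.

Scale height: H = RT/g = 287.1 × 233.6 / 9.81 = 6836.6 m.
Invert the barometric formula: z = H ln(P₀/P).
P₀/P = 101100/83940 = 1.2044; ln(1.2044) = 0.18598.
z = 6836.6 × 0.18598 = 1271.5 m.

z ≈ 1270 m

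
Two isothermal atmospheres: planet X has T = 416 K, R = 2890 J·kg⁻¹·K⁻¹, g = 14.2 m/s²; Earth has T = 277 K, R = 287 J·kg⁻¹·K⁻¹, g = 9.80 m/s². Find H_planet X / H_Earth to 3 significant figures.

H_planet X/H_Earth ≈ 10.4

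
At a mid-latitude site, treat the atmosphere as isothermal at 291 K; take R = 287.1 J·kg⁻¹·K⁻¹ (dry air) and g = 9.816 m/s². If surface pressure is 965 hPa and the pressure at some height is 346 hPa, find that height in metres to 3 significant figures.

z ≈ 8730 m

Scale height: H = RT/g = 287.1 × 291 / 9.816 = 8511.2 m.
Invert the barometric formula: z = H ln(P₀/P).
P₀/P = 965/346 = 2.7890; ln(2.7890) = 1.0257.
z = 8511.2 × 1.0257 = 8729.9 m.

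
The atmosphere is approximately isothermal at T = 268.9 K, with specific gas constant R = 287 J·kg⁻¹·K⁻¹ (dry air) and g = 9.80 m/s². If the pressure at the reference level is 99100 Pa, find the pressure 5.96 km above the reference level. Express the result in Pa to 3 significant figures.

Scale height: H = RT/g = 287 × 268.9 / 9.80 = 7874.9 m.
Barometric formula: P = P₀ exp(−z/H).
z/H = 5960.0/7874.9 = 0.75684; exp(−0.75684) = 0.46915.
P = 99100 × 0.46915 = 46493 Pa.

P ≈ 46500 Pa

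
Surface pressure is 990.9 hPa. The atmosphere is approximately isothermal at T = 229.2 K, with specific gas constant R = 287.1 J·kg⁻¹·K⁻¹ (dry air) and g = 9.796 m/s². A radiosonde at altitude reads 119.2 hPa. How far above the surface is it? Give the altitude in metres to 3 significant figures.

z ≈ 14200 m

Scale height: H = RT/g = 287.1 × 229.2 / 9.796 = 6717.4 m.
Invert the barometric formula: z = H ln(P₀/P).
P₀/P = 990.9/119.2 = 8.3129; ln(8.3129) = 2.1178.
z = 6717.4 × 2.1178 = 14226 m.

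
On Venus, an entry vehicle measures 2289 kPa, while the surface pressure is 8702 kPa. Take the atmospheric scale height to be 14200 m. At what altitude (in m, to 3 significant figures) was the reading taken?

z ≈ 19000 m

Invert the barometric formula: z = H ln(P₀/P).
P₀/P = 8702/2289 = 3.8017; ln(3.8017) = 1.3354.
z = 14200 × 1.3354 = 18963 m.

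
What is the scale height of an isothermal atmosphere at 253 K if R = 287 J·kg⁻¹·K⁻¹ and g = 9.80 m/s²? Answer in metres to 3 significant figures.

The scale height of an isothermal atmosphere is H = RT/g.
H = 287 × 253 / 9.80 = 72611/9.80 = 7409.3 m.

H ≈ 7410 m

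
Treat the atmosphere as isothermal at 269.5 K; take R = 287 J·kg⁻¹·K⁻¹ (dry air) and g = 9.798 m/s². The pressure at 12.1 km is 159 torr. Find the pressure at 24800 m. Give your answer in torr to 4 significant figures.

Scale height: H = RT/g = 287 × 269.5 / 9.798 = 7894.1 m.
Between two levels, P₂ = P₁ exp(−Δz/H) with Δz = z₂ − z₁.
Δz = 24800 − 12100 = 12700 m; Δz/H = 12700/7894.1 = 1.6088.
P₂ = 159 × exp(−1.6088) = 159 × 0.20013 = 31.821 torr.

P ≈ 31.82 torr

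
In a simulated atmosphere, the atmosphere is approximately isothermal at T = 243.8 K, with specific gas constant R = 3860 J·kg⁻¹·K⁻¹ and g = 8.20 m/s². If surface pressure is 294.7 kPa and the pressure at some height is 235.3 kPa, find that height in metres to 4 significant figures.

Scale height: H = RT/g = 3860 × 243.8 / 8.20 = 114760 m.
Invert the barometric formula: z = H ln(P₀/P).
P₀/P = 294.7/235.3 = 1.2524; ln(1.2524) = 0.22506.
z = 114760 × 0.22506 = 25828 m.

z ≈ 25830 m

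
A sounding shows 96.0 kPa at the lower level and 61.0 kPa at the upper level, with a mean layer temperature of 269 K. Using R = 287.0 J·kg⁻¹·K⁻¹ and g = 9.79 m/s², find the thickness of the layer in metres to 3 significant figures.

Hypsometric equation: Δz = (R T̄/g) ln(P₁/P₂).
R T̄/g = 287.0 × 269 / 9.79 = 7885.9 m.
ln(96.0/61.0) = ln(1.5738) = 0.45349.
Δz = 7885.9 × 0.45349 = 3576.2 m.

Δz ≈ 3580 m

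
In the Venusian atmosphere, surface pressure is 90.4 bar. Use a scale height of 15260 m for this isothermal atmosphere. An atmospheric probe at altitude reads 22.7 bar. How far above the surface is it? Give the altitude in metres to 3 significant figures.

Invert the barometric formula: z = H ln(P₀/P).
P₀/P = 90.4/22.7 = 3.9824; ln(3.9824) = 1.3819.
z = 15260 × 1.3819 = 21088 m.

z ≈ 21100 m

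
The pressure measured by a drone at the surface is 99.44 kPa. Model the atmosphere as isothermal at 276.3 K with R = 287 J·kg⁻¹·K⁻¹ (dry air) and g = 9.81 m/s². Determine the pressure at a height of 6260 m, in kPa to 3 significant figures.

Scale height: H = RT/g = 287 × 276.3 / 9.81 = 8083.4 m.
Barometric formula: P = P₀ exp(−z/H).
z/H = 6260.0/8083.4 = 0.77443; exp(−0.77443) = 0.46097.
P = 99.44 × 0.46097 = 45.839 kPa.

P ≈ 45.8 kPa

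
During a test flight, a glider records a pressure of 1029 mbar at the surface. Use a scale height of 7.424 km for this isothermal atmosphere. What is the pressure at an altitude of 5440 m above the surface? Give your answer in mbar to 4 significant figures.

Barometric formula: P = P₀ exp(−z/H).
z/H = 5440.0/7424.0 = 0.73276; exp(−0.73276) = 0.48058.
P = 1029 × 0.48058 = 494.52 mbar.

P ≈ 494.5 mbar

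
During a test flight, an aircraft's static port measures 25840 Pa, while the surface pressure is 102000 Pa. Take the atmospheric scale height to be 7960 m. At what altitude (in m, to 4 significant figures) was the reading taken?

z ≈ 10930 m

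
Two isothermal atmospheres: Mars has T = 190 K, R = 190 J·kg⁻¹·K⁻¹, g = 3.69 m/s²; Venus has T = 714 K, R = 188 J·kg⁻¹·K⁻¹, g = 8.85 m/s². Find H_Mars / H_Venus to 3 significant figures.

H_Mars/H_Venus ≈ 0.645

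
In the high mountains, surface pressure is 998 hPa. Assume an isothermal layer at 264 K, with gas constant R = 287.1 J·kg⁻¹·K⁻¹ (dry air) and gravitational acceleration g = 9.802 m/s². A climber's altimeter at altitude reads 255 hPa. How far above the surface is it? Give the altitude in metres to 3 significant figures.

z ≈ 10600 m

Scale height: H = RT/g = 287.1 × 264 / 9.802 = 7732.5 m.
Invert the barometric formula: z = H ln(P₀/P).
P₀/P = 998/255 = 3.9137; ln(3.9137) = 1.3645.
z = 7732.5 × 1.3645 = 10551 m.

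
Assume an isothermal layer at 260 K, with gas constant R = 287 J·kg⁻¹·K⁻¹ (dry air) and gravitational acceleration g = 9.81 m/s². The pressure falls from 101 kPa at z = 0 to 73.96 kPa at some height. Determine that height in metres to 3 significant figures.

z ≈ 2370 m

Scale height: H = RT/g = 287 × 260 / 9.81 = 7606.5 m.
Invert the barometric formula: z = H ln(P₀/P).
P₀/P = 101/73.96 = 1.3656; ln(1.3656) = 0.31159.
z = 7606.5 × 0.31159 = 2370.1 m.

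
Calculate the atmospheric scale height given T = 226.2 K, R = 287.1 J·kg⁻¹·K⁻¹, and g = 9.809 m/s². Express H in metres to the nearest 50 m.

The scale height of an isothermal atmosphere is H = RT/g.
H = 287.1 × 226.2 / 9.809 = 64942/9.809 = 6620.7 m.

H ≈ 6600 m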